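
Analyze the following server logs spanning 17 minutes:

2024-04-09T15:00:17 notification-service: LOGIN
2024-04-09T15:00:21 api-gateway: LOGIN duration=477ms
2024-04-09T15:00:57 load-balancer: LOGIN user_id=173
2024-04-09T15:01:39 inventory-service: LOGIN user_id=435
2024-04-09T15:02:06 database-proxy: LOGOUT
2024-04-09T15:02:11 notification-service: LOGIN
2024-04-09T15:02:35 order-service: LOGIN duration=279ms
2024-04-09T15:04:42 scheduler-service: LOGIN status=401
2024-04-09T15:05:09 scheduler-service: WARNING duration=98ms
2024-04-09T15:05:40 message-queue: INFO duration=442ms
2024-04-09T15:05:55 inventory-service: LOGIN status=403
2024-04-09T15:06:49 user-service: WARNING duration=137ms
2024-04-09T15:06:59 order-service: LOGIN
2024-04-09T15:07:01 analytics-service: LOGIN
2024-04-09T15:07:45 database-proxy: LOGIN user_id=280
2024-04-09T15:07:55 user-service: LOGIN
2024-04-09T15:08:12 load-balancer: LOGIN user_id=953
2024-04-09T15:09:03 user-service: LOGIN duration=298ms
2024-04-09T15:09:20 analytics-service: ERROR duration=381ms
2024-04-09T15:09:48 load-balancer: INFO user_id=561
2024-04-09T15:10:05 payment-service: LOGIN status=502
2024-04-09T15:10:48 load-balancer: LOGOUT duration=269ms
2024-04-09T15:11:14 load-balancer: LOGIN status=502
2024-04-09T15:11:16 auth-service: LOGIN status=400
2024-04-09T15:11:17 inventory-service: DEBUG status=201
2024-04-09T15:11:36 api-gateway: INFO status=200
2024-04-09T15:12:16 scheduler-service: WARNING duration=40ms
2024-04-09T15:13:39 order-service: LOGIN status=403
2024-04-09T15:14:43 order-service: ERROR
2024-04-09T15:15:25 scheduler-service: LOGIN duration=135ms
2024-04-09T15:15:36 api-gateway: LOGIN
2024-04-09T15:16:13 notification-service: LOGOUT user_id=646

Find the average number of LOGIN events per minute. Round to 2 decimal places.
1.18

To calculate the rate:

1. Count total LOGIN events: 20
2. Total time period: 17 minutes
3. Rate = 20 / 17 = 1.18 events per minute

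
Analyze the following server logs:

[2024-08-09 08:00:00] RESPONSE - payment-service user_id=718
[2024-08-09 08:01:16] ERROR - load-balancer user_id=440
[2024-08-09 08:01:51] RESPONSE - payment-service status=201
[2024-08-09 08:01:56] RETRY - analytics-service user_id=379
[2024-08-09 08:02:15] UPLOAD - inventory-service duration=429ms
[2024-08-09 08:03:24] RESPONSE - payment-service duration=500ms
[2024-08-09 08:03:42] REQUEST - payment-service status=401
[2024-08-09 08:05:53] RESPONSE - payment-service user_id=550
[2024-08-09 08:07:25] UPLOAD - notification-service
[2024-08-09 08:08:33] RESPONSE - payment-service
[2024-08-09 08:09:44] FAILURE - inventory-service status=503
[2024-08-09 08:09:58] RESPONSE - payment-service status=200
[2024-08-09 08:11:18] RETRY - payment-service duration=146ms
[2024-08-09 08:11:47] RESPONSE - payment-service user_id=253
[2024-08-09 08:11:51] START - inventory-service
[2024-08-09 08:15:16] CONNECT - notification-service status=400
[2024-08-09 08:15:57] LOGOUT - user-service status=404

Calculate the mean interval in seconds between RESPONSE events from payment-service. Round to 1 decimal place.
117.8

To calculate average interval:

1. Find all RESPONSE events for payment-service in order
2. Calculate time gaps between consecutive events
3. Compute mean of gaps: 707 / 6 = 117.8 seconds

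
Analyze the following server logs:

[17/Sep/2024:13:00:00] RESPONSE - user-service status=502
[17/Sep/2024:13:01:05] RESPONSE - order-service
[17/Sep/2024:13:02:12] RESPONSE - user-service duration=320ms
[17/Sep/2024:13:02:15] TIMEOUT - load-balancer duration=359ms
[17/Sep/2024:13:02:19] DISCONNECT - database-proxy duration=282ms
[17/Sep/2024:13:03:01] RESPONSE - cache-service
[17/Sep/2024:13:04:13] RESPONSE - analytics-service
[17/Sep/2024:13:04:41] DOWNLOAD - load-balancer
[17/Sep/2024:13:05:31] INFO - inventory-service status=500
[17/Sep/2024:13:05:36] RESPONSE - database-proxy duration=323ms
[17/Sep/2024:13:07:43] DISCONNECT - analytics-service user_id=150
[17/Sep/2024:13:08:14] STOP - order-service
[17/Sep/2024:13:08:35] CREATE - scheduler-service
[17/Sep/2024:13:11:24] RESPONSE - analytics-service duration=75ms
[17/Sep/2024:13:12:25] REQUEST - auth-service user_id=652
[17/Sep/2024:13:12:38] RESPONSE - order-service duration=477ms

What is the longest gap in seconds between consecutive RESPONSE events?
348

To find the longest gap:

1. Extract all RESPONSE events in chronological order
2. Calculate time differences between consecutive events
3. Find the maximum difference
4. Longest gap: 348 seconds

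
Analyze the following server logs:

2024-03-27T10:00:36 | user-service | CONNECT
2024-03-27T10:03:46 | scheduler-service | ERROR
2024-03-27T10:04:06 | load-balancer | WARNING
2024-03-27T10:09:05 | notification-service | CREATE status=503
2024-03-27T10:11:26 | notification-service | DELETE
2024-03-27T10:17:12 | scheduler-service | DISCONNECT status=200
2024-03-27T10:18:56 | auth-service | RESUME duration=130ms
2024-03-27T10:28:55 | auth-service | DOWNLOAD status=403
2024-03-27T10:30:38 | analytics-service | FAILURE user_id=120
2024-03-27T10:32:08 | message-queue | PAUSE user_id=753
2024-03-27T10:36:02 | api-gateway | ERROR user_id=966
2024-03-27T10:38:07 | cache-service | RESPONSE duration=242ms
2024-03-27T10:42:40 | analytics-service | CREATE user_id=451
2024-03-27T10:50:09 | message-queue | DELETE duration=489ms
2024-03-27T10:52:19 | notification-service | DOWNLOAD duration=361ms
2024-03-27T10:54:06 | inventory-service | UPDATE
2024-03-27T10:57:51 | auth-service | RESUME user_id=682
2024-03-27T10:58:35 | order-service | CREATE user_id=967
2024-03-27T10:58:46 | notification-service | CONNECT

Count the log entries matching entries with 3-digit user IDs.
6

To find matching entries:

1. Pattern to match: entries with 3-digit user IDs
2. Scan each log entry for the pattern
3. Count matches: 6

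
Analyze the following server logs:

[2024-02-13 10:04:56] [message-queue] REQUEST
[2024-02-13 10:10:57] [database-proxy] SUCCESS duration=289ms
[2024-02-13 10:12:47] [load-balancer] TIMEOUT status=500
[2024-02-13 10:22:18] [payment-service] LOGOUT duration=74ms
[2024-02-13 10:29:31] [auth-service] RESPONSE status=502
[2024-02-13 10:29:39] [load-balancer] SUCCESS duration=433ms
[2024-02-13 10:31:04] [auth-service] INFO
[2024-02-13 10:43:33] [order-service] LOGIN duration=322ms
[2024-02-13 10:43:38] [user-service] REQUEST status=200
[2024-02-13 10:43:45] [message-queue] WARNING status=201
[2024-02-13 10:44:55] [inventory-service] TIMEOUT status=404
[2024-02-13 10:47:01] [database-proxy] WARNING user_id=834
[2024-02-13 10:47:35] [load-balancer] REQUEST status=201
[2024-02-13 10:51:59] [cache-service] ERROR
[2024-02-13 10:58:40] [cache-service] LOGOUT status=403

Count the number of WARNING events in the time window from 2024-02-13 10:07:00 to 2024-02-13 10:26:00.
0

To count events in the time window:

1. Window boundaries: 2024-02-13 10:07:00 to 2024-02-13 10:26:00
2. Filter for WARNING events within this window
3. Count matching events: 0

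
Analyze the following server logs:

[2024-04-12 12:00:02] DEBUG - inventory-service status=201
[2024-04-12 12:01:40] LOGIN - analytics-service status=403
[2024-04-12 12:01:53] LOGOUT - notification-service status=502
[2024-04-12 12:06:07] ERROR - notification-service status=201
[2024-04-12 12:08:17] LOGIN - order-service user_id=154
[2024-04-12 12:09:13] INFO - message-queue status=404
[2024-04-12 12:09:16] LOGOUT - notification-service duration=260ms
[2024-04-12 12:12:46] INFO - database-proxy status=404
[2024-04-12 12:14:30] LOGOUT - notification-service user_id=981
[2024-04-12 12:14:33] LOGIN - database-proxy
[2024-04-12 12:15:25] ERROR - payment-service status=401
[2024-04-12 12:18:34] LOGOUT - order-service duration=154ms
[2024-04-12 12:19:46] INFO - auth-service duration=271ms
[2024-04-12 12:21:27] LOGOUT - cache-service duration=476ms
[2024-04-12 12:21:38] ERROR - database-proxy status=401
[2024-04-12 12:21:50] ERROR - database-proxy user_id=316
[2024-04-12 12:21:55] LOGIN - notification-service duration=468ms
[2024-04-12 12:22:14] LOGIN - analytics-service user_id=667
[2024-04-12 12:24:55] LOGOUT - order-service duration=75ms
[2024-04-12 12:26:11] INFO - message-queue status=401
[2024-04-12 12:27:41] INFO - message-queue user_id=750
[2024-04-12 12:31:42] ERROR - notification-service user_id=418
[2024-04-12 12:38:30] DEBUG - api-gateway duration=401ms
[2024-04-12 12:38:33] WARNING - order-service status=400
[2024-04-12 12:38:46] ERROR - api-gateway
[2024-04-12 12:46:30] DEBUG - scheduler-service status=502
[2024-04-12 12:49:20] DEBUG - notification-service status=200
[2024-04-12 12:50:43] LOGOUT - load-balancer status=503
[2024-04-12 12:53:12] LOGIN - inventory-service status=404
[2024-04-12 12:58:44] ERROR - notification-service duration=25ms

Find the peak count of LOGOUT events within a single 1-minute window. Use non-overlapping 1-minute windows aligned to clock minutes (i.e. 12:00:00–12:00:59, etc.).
1

To find the burst window:

1. Divide the log period into non-overlapping 1-minute windows starting at 12:00
2. Count LOGOUT events in each window
3. Find the window with maximum count
4. Maximum events in a window: 1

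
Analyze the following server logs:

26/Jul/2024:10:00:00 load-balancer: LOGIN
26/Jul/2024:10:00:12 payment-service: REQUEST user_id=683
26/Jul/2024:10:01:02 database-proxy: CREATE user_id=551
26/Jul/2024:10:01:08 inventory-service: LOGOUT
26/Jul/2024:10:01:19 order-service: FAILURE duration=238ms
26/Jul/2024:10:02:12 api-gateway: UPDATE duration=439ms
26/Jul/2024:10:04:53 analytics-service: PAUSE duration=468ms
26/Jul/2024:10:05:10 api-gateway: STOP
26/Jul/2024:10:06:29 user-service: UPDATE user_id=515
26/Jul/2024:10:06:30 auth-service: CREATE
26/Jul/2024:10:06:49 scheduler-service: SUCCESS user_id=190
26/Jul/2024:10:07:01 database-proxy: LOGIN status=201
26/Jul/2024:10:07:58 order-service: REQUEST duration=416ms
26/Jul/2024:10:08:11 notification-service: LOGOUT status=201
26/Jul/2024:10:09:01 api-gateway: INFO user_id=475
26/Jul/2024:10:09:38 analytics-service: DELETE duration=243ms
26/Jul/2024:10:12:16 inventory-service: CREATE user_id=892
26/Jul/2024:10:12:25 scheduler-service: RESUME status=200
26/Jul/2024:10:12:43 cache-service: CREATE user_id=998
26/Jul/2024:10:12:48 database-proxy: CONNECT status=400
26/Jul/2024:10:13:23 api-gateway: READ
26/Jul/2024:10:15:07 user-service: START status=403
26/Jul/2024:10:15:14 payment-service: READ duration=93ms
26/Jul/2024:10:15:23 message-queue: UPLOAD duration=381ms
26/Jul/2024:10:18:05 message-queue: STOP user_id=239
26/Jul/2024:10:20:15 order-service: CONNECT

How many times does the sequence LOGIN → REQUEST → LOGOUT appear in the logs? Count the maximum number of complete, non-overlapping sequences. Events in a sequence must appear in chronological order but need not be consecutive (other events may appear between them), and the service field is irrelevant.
2

To count sequences:

1. Look for pattern: LOGIN → REQUEST → LOGOUT
2. Greedily scan the log in chronological order, matching each sequence element in turn (ignoring service)
3. Each time the full pattern completes, increment the count and restart matching from the next event
4. Complete non-overlapping sequences found: 2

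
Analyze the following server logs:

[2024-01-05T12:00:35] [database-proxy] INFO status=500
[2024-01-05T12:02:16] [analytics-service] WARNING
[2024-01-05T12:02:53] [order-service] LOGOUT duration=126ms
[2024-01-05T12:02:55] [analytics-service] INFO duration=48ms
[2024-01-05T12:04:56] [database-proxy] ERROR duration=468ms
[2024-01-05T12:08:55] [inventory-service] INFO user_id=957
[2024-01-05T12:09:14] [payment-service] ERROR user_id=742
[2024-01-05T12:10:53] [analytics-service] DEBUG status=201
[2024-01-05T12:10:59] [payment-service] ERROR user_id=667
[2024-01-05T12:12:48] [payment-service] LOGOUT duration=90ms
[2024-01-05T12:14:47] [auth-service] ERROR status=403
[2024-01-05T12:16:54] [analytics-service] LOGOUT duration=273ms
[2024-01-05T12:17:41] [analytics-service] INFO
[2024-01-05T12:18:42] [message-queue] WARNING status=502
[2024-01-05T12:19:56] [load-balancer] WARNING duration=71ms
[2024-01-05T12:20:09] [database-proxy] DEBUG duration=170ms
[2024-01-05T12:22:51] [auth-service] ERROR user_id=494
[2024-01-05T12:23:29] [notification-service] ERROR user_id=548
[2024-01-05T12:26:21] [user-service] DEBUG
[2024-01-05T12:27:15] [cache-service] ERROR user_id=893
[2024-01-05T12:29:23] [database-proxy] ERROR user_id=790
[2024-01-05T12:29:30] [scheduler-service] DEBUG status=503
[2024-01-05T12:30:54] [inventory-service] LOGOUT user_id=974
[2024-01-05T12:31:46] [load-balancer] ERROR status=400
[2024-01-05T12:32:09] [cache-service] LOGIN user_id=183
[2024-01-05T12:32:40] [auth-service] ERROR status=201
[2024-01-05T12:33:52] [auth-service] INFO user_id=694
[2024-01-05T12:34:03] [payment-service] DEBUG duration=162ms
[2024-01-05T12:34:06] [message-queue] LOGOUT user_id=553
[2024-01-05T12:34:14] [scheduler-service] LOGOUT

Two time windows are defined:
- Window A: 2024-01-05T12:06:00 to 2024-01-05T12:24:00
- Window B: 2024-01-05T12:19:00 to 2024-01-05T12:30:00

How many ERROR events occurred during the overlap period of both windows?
2

To find overlap events:

1. Window A: 2024-01-05T12:06:00 to 2024-01-05T12:24:00
2. Window B: 2024-01-05T12:19:00 to 2024-01-05T12:30:00
3. Overlap period: 2024-01-05T12:19:00 to 2024-01-05T12:24:00
4. Count ERROR events in overlap: 2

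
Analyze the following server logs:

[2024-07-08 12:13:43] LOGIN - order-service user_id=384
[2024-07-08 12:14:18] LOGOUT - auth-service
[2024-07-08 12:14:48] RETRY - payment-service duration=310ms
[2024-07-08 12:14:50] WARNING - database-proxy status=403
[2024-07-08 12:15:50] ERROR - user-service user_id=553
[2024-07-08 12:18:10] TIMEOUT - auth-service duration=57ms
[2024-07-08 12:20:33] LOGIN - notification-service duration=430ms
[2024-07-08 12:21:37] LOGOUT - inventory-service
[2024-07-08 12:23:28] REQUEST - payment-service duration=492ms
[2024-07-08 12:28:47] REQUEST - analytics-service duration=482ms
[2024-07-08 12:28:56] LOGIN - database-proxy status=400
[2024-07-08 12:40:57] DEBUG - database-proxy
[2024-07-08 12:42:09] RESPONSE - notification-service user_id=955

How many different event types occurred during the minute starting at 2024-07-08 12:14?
3

To count unique event types:

1. Filter events in the minute starting at 2024-07-08 12:14
2. Extract event types from matching entries
3. Count unique types: 3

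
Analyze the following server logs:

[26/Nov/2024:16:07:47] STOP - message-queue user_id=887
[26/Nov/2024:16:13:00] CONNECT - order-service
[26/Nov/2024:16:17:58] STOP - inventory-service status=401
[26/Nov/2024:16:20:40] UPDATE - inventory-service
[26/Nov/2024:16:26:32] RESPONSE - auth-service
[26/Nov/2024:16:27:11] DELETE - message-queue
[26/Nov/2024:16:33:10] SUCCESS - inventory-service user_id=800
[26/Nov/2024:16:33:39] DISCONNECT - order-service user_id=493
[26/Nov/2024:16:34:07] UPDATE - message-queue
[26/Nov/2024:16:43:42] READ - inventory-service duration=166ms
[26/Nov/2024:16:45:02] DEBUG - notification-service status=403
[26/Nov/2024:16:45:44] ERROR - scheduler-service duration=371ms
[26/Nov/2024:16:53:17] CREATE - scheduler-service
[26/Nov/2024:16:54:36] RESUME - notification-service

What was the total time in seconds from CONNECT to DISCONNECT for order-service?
1239

To calculate state duration:

1. Find CONNECT event for order-service: 26/Nov/2024:16:13:00
2. Find DISCONNECT event for order-service: 26/Nov/2024:16:33:39
3. Calculate duration: 26/Nov/2024:16:33:39 - 26/Nov/2024:16:13:00 = 1239 seconds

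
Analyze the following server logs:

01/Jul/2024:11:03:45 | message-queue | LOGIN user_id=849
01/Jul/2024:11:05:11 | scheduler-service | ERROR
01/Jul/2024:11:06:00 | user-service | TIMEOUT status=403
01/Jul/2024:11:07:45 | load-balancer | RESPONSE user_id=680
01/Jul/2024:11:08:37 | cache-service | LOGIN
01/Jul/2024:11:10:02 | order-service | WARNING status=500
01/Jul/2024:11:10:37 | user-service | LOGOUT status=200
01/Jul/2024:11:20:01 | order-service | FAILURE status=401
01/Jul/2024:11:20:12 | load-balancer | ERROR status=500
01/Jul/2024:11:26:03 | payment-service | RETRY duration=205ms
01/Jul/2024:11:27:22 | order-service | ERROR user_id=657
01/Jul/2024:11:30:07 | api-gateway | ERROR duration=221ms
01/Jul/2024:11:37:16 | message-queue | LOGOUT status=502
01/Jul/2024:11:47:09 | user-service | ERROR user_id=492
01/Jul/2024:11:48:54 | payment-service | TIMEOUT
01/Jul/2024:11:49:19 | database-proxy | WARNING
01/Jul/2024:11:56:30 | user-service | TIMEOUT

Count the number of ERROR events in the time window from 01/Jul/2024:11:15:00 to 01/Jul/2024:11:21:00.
1

To count events in the time window:

1. Window boundaries: 01/Jul/2024:11:15:00 to 01/Jul/2024:11:21:00
2. Filter for ERROR events within this window
3. Count matching events: 1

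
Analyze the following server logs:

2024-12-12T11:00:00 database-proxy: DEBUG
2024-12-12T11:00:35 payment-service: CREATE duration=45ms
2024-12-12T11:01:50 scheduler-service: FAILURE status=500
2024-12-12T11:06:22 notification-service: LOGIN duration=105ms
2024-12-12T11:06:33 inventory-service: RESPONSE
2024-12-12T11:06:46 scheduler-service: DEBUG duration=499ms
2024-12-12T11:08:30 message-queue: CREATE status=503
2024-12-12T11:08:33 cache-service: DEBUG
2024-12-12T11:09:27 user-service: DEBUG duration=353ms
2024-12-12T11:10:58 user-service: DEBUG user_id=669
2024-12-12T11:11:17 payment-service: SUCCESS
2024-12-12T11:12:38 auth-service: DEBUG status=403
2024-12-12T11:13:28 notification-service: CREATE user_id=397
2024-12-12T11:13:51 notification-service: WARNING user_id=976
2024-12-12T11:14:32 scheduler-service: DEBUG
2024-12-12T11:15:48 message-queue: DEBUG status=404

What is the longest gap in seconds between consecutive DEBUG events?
406

To find the longest gap:

1. Extract all DEBUG events in chronological order
2. Calculate time differences between consecutive events
3. Find the maximum difference
4. Longest gap: 406 seconds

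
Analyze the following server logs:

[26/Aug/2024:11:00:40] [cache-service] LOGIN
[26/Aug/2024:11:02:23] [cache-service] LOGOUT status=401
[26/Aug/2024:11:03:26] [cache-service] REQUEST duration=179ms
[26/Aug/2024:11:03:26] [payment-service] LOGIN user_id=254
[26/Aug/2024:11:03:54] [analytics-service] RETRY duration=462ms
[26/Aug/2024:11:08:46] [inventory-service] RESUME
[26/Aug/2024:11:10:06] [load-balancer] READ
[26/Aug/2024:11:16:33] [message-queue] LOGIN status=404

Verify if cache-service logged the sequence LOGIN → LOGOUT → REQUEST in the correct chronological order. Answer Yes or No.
Yes

To verify sequence order:

1. Find all events in sequence LOGIN → LOGOUT → REQUEST for cache-service
2. Extract their timestamps
3. Check if timestamps are in ascending order
4. Result: Yes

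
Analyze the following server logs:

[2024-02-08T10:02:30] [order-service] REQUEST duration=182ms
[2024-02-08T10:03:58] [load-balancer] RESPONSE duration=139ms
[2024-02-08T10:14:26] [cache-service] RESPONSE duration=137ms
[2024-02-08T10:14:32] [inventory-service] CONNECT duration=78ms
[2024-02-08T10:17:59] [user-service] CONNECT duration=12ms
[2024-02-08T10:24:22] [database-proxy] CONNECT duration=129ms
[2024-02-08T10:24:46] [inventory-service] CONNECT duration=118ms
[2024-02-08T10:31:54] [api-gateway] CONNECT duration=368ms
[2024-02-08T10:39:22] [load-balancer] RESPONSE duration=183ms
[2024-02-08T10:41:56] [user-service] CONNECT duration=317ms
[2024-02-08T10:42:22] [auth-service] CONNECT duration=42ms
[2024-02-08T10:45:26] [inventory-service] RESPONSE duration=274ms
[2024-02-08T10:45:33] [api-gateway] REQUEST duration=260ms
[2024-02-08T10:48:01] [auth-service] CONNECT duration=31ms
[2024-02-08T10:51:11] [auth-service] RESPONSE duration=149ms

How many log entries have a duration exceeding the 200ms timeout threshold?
4

To count timeouts:

1. Threshold: 200ms
2. Extract duration from each log entry
3. Count entries where duration > 200
4. Timeout count: 4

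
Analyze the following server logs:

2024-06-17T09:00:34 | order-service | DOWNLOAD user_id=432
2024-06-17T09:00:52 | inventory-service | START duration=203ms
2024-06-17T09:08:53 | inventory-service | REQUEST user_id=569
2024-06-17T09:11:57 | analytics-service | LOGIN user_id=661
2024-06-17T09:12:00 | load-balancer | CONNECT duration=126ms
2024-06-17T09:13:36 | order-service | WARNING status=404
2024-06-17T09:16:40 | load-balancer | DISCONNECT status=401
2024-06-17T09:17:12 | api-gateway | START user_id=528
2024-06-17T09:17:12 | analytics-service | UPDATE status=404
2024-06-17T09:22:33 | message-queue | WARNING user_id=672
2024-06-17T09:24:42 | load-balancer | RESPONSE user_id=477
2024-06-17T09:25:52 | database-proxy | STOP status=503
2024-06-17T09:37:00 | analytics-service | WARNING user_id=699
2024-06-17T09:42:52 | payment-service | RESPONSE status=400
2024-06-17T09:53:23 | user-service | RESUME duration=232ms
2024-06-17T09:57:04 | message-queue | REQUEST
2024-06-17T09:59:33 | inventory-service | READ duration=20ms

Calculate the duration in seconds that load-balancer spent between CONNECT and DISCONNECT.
280

To calculate state duration:

1. Find CONNECT event for load-balancer: 2024-06-17T09:12:00
2. Find DISCONNECT event for load-balancer: 2024-06-17T09:16:40
3. Calculate duration: 2024-06-17T09:16:40 - 2024-06-17T09:12:00 = 280 seconds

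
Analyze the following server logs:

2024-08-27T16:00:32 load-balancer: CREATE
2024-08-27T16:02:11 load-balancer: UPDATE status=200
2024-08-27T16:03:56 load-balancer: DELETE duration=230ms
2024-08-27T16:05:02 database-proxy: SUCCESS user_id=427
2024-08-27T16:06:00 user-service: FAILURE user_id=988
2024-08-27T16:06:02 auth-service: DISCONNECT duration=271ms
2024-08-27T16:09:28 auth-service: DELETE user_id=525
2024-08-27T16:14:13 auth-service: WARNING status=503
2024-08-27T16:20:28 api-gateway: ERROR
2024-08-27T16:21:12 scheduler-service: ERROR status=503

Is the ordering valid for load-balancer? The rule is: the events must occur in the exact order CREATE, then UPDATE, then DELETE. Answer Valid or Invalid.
Valid

To validate ordering:

1. Required order: CREATE → UPDATE → DELETE
2. Rule: the events must occur in the exact order CREATE, then UPDATE, then DELETE
3. Check actual order of events for load-balancer
4. Result: Valid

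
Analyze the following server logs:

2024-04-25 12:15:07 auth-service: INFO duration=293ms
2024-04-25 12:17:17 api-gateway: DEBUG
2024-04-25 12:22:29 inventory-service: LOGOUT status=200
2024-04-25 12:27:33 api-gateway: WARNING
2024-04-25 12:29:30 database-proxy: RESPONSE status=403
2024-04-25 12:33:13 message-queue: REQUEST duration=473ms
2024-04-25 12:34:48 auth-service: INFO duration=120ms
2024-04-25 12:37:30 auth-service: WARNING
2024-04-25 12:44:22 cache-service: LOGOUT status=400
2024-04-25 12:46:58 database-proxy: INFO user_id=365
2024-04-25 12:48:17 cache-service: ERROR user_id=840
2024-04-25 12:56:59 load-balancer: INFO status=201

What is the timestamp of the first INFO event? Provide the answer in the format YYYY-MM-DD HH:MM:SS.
2024-04-25 12:15:07

To find the first event:

1. Filter for all INFO events
2. Sort by timestamp
3. Select the first one
4. Timestamp: 2024-04-25 12:15:07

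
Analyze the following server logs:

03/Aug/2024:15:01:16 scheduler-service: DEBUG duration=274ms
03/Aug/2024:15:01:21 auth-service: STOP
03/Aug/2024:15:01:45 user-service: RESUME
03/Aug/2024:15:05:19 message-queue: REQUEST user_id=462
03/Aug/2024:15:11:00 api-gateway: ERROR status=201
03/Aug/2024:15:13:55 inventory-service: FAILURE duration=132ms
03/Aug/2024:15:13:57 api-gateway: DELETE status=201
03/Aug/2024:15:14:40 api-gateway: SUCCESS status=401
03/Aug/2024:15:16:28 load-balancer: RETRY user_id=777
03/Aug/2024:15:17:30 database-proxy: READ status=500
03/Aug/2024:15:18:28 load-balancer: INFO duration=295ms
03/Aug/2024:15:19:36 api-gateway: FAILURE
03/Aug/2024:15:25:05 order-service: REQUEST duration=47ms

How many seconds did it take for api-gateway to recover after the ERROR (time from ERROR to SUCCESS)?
220

To calculate recovery time:

1. Find ERROR event for api-gateway: 03/Aug/2024:15:11:00
2. Find next SUCCESS event for api-gateway: 03/Aug/2024:15:14:40
3. Recovery time: 03/Aug/2024:15:14:40 - 03/Aug/2024:15:11:00 = 220 seconds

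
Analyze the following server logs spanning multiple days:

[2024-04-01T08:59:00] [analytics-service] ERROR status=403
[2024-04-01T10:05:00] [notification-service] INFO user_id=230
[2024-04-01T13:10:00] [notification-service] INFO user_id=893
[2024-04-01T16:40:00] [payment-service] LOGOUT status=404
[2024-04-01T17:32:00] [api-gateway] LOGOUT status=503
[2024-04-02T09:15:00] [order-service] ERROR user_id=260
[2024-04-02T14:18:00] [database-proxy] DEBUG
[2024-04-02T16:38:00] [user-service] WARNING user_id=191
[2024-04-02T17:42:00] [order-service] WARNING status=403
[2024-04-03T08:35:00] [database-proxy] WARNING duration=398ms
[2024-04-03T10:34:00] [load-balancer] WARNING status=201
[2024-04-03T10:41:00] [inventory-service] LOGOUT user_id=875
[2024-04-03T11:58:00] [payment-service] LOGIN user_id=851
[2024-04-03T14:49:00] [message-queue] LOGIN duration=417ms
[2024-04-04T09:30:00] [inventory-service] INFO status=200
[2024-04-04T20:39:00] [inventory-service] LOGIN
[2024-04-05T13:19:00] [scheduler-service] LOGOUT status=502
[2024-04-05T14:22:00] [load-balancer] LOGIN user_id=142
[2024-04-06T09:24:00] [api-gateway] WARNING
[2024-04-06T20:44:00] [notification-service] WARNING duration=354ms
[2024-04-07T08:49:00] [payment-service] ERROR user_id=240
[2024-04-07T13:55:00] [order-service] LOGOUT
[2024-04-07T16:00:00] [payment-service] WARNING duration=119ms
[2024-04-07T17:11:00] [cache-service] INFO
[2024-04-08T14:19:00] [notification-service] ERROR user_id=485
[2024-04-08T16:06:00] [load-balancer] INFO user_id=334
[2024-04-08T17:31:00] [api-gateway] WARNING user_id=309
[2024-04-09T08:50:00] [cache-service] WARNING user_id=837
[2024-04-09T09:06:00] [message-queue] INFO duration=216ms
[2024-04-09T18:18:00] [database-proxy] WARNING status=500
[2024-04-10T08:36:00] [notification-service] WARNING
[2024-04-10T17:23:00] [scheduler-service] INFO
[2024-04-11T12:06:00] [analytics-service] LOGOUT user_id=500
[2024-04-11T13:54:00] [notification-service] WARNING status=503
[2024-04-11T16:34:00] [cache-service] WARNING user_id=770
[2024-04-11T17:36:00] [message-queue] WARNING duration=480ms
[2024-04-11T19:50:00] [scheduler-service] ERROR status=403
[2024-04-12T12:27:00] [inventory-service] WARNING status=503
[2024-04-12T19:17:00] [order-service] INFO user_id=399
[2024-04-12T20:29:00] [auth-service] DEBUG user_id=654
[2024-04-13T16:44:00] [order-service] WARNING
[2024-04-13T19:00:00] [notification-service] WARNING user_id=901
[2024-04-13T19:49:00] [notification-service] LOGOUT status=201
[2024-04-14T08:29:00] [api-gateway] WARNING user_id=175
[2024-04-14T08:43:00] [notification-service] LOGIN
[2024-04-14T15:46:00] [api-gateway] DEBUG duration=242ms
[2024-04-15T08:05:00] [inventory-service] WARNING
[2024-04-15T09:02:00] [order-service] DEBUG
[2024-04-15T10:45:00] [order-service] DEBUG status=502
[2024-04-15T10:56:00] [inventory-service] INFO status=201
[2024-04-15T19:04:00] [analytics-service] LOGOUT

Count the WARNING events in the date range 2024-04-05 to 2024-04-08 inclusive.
4

To filter by date range:

1. Date range: 2024-04-05 through 2024-04-08, both dates inclusive
2. Filter for WARNING events whose date falls in this range
3. Count matching events: 4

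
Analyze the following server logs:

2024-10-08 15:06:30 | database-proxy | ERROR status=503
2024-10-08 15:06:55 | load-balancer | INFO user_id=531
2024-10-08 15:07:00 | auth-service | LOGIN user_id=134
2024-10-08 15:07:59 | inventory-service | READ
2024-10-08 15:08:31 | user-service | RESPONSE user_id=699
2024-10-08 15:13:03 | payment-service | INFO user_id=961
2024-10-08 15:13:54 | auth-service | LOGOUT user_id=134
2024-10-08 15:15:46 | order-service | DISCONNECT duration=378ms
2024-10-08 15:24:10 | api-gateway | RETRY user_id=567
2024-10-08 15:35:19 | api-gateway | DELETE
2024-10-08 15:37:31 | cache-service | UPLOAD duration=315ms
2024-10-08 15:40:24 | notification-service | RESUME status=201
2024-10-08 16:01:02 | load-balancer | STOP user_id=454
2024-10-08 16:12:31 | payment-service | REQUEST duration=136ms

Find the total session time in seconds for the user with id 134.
414

To calculate session duration:

1. Find LOGIN event for user_id=134: 2024-10-08 15:07:00
2. Find LOGOUT event for user_id=134: 2024-10-08 15:13:54
3. Session duration: 2024-10-08 15:13:54 - 2024-10-08 15:07:00 = 414 seconds (6 minutes)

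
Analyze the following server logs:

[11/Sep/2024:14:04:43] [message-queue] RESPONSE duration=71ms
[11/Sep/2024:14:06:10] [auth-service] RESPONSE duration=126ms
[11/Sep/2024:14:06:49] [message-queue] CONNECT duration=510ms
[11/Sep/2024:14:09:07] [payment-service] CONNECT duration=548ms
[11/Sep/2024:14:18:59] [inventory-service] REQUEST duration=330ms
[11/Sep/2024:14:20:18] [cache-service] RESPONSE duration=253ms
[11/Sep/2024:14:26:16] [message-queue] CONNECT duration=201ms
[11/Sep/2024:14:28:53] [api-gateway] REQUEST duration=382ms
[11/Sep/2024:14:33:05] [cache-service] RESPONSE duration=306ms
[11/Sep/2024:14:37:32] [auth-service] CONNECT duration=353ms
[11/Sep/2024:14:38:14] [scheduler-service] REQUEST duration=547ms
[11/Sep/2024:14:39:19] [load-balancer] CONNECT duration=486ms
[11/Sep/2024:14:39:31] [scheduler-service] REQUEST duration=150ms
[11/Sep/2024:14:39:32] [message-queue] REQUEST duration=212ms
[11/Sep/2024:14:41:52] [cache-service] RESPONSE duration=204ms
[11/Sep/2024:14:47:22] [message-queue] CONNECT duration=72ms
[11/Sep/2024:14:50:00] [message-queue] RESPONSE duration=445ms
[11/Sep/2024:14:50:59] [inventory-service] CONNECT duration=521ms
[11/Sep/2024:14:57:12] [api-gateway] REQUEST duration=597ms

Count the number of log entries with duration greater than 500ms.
5

To count timeouts:

1. Threshold: 500ms
2. Extract duration from each log entry
3. Count entries where duration > 500
4. Timeout count: 5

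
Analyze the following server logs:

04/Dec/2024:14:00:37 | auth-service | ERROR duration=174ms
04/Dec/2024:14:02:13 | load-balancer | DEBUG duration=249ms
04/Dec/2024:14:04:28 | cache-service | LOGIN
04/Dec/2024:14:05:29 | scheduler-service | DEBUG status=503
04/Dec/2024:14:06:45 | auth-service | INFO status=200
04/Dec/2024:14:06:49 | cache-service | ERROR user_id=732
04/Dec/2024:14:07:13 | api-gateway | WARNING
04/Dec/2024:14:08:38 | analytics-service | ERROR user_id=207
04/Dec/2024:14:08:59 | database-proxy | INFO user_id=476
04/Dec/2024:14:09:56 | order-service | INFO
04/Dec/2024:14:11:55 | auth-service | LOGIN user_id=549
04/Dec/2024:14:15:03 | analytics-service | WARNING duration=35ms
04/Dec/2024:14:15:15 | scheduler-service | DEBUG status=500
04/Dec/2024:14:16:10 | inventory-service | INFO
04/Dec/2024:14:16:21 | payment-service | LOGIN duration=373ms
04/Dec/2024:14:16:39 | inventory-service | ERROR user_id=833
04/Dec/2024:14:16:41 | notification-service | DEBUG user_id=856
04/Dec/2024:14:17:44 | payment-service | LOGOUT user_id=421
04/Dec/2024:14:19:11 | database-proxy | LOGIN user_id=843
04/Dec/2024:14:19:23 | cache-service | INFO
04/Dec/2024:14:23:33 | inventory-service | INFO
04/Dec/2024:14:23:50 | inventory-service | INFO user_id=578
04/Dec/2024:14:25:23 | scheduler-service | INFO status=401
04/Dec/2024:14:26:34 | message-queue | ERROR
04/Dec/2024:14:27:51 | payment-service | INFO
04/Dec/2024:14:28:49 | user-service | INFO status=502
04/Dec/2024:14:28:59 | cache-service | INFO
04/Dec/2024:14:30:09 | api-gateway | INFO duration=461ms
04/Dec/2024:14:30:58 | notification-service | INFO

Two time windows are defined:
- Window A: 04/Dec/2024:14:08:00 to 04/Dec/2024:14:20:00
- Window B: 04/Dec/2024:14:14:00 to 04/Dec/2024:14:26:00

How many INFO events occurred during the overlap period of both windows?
2

To find overlap events:

1. Window A: 04/Dec/2024:14:08:00 to 04/Dec/2024:14:20:00
2. Window B: 04/Dec/2024:14:14:00 to 04/Dec/2024:14:26:00
3. Overlap period: 04/Dec/2024:14:14:00 to 04/Dec/2024:14:20:00
4. Count INFO events in overlap: 2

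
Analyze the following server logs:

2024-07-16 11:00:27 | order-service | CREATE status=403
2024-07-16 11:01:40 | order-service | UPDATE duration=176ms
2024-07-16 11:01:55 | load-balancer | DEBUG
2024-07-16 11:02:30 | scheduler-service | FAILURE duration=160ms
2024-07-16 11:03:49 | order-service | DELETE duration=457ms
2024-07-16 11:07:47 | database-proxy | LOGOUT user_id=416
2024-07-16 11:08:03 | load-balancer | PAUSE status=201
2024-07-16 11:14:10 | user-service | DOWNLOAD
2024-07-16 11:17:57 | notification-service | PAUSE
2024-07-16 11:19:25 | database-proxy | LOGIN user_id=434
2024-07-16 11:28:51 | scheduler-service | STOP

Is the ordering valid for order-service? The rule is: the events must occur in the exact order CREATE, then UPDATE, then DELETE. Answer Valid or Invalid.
Valid

To validate ordering:

1. Required order: CREATE → UPDATE → DELETE
2. Rule: the events must occur in the exact order CREATE, then UPDATE, then DELETE
3. Check actual order of events for order-service
4. Result: Valid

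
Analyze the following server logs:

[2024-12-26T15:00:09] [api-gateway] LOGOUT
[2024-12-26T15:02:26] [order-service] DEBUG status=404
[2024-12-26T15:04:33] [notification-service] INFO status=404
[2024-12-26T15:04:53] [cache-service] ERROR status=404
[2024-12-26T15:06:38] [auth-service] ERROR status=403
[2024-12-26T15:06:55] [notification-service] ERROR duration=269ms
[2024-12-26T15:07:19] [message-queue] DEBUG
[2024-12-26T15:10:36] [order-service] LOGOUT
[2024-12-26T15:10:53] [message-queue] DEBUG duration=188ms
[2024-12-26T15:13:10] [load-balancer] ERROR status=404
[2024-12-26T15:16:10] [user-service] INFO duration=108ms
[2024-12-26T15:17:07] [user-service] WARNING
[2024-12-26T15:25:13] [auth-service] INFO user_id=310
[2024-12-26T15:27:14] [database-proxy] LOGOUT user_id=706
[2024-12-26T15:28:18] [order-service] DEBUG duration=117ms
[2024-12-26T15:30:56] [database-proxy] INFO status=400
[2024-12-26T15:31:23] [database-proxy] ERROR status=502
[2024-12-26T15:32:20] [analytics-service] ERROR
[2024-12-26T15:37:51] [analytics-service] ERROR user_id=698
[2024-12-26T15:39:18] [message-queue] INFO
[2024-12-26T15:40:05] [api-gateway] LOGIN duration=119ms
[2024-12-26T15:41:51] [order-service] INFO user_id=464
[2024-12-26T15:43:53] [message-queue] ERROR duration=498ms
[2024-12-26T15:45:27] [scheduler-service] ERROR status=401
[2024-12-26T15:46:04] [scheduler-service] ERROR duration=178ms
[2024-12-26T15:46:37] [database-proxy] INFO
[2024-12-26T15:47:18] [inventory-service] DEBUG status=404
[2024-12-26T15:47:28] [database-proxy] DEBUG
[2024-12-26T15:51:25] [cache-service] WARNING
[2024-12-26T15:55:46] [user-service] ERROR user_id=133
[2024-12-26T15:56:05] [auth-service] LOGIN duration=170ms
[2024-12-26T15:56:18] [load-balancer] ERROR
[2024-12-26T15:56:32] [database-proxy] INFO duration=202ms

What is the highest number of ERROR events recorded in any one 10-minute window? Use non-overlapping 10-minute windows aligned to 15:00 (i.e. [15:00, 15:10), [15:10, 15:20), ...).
3

To find the burst window:

1. Divide the log period into non-overlapping 10-minute windows starting at 15:00
2. Count ERROR events in each window
3. Find the window with maximum count
4. Maximum events in a window: 3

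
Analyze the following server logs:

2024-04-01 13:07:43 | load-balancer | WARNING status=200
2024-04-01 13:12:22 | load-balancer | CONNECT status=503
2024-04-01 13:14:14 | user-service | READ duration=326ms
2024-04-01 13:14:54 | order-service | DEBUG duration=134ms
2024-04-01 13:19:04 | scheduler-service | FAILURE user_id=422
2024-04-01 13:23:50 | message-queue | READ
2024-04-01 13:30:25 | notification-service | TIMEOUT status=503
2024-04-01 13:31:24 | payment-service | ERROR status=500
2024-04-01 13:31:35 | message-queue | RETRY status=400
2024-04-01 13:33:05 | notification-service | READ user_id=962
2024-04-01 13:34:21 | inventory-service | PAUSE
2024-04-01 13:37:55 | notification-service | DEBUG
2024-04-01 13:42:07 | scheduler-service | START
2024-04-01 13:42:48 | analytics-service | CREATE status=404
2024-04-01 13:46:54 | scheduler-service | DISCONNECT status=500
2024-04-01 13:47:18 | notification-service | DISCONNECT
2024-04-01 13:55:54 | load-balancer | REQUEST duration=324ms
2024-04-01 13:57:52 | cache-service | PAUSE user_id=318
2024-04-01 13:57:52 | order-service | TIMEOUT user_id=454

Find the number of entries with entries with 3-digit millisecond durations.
3

To find matching entries:

1. Pattern to match: entries with 3-digit millisecond durations
2. Scan each log entry for the pattern
3. Count matches: 3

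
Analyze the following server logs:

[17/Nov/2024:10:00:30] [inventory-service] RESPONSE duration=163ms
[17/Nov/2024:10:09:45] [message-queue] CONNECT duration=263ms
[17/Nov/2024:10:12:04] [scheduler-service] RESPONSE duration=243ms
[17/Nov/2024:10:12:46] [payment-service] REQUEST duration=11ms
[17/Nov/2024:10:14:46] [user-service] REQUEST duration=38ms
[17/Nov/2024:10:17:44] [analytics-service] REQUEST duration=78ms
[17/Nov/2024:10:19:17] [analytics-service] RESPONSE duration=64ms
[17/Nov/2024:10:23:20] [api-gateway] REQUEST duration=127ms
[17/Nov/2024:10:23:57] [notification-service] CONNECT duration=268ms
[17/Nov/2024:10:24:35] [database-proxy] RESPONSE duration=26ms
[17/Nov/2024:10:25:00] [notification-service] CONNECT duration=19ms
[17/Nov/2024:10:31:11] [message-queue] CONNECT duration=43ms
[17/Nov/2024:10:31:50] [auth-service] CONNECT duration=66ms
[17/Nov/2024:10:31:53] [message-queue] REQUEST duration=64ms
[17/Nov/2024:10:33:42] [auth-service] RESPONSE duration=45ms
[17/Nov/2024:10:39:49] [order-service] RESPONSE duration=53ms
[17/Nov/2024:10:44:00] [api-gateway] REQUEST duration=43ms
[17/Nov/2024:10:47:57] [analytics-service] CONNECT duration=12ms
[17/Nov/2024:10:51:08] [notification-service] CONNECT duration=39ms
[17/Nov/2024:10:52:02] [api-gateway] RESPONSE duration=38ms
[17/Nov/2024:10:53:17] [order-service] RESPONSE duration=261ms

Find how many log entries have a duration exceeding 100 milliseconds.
6

To count timeouts:

1. Threshold: 100ms
2. Extract duration from each log entry
3. Count entries where duration > 100
4. Timeout count: 6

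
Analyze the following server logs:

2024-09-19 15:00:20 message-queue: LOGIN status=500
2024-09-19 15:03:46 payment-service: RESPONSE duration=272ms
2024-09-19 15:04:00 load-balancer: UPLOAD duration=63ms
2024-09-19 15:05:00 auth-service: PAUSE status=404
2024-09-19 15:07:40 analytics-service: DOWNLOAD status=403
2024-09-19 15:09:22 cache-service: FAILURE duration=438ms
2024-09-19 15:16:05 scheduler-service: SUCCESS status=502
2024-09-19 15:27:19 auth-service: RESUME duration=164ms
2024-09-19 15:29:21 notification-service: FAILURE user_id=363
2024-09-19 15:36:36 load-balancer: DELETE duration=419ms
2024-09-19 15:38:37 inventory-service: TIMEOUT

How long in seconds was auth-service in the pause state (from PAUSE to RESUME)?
1339

To calculate state duration:

1. Find PAUSE event for auth-service: 2024-09-19 15:05:00
2. Find RESUME event for auth-service: 2024-09-19 15:27:19
3. Calculate duration: 2024-09-19 15:27:19 - 2024-09-19 15:05:00 = 1339 seconds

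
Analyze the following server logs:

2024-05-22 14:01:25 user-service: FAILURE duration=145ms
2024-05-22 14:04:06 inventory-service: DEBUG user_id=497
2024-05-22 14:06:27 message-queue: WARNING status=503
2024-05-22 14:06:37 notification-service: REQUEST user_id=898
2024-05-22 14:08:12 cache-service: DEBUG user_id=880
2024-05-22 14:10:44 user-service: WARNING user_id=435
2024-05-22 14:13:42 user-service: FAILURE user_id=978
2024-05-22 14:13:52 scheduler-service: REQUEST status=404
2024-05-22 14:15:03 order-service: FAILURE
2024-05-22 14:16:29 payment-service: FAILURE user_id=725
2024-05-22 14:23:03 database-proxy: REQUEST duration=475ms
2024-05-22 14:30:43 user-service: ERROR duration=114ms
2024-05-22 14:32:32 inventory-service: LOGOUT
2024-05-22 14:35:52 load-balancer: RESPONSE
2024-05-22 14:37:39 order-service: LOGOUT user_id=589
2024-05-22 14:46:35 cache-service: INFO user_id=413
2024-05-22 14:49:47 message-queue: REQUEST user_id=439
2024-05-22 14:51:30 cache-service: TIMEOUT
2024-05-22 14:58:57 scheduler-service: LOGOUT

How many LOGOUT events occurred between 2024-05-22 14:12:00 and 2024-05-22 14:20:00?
0

To count events in the time window:

1. Window boundaries: 2024-05-22 14:12:00 to 2024-05-22 14:20:00
2. Filter for LOGOUT events within this window
3. Count matching events: 0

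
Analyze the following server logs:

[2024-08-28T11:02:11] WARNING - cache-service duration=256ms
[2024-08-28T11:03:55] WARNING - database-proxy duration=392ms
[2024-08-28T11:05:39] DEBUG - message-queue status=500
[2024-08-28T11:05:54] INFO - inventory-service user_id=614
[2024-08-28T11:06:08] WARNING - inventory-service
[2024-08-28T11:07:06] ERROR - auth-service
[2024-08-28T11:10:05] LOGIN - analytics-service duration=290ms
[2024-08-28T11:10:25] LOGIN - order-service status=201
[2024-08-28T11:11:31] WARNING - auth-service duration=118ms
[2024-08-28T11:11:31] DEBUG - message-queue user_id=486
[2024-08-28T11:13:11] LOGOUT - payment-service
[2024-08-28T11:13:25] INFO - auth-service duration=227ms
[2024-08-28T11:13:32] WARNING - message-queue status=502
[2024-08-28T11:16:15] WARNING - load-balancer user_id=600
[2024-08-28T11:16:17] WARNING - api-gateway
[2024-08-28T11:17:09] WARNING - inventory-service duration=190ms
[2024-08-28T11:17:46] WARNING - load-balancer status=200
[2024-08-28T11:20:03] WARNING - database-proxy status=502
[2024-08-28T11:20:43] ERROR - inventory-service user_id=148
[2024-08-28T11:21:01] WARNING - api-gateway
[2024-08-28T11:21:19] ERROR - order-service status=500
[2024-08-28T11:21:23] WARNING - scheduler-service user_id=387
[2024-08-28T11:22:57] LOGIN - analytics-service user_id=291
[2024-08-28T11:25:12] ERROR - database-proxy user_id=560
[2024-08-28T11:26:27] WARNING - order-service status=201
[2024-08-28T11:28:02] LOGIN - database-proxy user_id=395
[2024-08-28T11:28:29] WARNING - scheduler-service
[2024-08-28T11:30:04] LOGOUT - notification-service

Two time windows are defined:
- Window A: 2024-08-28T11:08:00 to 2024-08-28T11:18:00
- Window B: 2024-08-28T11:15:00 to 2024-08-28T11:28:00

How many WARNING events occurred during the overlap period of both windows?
4

To find overlap events:

1. Window A: 2024-08-28T11:08:00 to 2024-08-28T11:18:00
2. Window B: 2024-08-28T11:15:00 to 2024-08-28T11:28:00
3. Overlap period: 2024-08-28T11:15:00 to 2024-08-28T11:18:00
4. Count WARNING events in overlap: 4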